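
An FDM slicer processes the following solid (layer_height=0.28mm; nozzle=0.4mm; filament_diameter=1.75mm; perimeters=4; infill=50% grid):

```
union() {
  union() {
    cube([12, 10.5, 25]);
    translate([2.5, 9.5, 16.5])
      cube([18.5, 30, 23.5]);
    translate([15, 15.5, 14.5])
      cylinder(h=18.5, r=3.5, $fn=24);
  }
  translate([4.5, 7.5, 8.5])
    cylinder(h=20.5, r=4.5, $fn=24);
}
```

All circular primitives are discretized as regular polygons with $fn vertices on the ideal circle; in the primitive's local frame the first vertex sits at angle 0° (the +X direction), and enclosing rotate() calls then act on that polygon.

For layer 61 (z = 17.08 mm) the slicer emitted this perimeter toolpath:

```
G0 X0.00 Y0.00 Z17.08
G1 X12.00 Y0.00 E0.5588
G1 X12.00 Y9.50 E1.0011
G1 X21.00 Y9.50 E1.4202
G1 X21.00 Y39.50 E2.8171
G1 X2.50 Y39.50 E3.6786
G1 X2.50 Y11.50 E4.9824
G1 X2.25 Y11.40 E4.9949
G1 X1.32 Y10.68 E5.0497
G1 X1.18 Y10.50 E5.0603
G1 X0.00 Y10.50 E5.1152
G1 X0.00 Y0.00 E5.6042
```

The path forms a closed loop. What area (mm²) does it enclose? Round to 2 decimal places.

672.25 mm²

Apply the shoelace formula to the sequence of (X, Y) vertices; enclosed area = 672.25 mm².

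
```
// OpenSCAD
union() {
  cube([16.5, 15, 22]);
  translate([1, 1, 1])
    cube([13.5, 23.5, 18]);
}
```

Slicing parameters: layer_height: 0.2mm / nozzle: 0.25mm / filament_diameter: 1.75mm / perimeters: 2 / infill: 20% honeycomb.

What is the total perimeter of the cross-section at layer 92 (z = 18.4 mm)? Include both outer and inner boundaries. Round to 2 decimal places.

At z = 18.4 mm: the cube is present — its section is the full 16.5×15 rectangle (perimeter 63.00 mm); the cube at (1, 1) (footprint 13.5×23.5) is included at this height (perimeter 74.00 mm); Merging all regions: the regions partially overlap (shared area 189.00 mm²), so the edge portions inside another operand are dropped and the merged outline is re-measured after clipping — boundary = 82.00 mm. Overall, the cross-section is a single solid region. Total boundary length (outer) = 82.00 mm.

82.00 mm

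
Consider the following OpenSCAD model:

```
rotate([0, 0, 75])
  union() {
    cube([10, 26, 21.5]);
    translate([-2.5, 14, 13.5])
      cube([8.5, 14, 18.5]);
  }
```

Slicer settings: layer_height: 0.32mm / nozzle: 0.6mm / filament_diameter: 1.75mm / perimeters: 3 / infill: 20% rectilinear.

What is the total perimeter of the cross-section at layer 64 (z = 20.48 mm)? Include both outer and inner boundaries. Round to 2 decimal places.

At z = 20.48 mm: the 10×26 cube contributes its full rectangle (perimeter 72.00 mm); the 8.5×14 cube at (-2.5, 14) contributes its full rectangle (perimeter 45.00 mm); Taking the union: the regions partially overlap (shared area 72.00 mm²), so the edge portions inside another operand are dropped and the merged outline is re-measured after clipping — boundary = 81.00 mm; (whole slice rotated 75° about Z — lengths, areas and connectivity unchanged). Overall, the cross-section is a single solid region. Total boundary length (outer) = 81.00 mm.

81.00 mm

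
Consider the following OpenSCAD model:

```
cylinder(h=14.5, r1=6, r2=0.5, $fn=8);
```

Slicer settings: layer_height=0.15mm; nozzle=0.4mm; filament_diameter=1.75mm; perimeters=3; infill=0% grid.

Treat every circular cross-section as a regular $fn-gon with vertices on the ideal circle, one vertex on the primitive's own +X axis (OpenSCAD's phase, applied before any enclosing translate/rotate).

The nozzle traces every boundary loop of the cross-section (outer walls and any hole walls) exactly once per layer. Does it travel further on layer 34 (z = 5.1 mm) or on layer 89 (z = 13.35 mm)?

layer 34 (z = 5.1 mm)

Layer 34 (z = 5.1): the cone (r1=6→r2=0.5) has section circumradius 4.066 here — a regular 8-gon (perimeter = 2·8·4.066·sin(180°/8) = 24.89 mm). So its perimeter = 24.89 mm. Layer 89 (z = 13.35): the cone (r1=6→r2=0.5) has section circumradius 0.936 here — a regular 8-gon (perimeter = 2·8·0.936·sin(180°/8) = 5.73 mm). So its perimeter = 5.73 mm. Layer 34 is larger (24.89 vs 5.73 mm).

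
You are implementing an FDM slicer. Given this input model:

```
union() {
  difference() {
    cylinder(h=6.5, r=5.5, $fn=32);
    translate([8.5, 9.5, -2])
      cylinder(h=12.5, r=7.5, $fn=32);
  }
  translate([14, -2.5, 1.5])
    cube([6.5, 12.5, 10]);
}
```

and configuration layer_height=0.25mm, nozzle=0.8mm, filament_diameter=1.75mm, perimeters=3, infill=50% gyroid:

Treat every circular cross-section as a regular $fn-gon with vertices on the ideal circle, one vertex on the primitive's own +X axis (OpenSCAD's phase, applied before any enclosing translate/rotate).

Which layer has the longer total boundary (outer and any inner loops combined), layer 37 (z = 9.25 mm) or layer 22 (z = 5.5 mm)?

Layer 37 (z = 9.25): the cylinder does not reach this height (z outside [0, 6.5]); the cylinder at (8.5, 9.5): section is a regular 32-gon, circumradius r=7.5 (perimeter = 2·32·7.500·sin(180°/32) = 47.05 mm); Taking the first minus the rest: the first operand is absent here, so nothing remains; the 6.5×12.5 cube at (14, -2.5) contributes its full rectangle (perimeter 38.00 mm); Taking the union: only the 6.5×12.5 cube at (14, -2.5) is present, so the union is just that shape — boundary = 38.00 mm. So its perimeter = 38.00 mm. Layer 22 (z = 5.5): the r=5.5 cylinder contributes a regular 32-gon of circumradius 5.5 (perimeter = 2·32·5.500·sin(180°/32) = 34.50 mm); the r=7.5 cylinder at (8.5, 9.5) gives a regular 32-gon of circumradius 7.5 (constant along its height) (perimeter = 2·32·7.500·sin(180°/32) = 47.05 mm); Subtracting the remaining from the first: starting from the r=5.5 cylinder, the r=7.5 cylinder at (8.5, 9.5) partially overlaps it — only the 0.33 mm² overlap (of its 175.58 mm²) is removed, clipping the outline — boundary = 34.49 mm; the cube at (14, -2.5) (footprint 6.5×12.5) is included at this height (perimeter 38.00 mm); Taking the union: the 2 present regions are separate (no shared area or edge), so areas and boundary lengths simply add and each stays a separate island — boundary = 72.49 mm. So its perimeter = 72.49 mm. Layer 22 is larger (72.49 vs 38.00 mm).

layer 22 (z = 5.5 mm)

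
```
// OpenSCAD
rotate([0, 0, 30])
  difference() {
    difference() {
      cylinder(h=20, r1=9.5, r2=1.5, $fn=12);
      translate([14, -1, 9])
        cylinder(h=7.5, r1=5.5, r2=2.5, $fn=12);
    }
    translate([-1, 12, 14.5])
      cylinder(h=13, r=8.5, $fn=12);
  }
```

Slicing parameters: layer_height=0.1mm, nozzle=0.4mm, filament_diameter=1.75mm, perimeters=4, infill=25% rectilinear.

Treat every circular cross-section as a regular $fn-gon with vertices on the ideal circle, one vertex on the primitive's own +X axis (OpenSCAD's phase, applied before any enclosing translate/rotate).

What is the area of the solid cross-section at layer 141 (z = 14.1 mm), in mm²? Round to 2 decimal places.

At z = 14.1 mm: the cone (r1=9.5→r2=1.5) has section circumradius 3.860 here — a regular 12-gon (area = (12/2)·3.860²·sin(360°/12) = 44.70 mm²); the cone at (14, -1) (r1=5.5→r2=2.5) has section circumradius 3.460 here — a regular 12-gon (area = (12/2)·3.460²·sin(360°/12) = 35.91 mm²); Subtracting the remaining from the first: starting from the cone (44.70 mm²), the cone at (14, -1) misses the remaining region (no effect) — area = 44.70 mm²; the cylinder at (-1, 12) does not reach this height (z outside [14.5, 27.5]); Taking the first minus the rest: none of the subtracted shapes is present at this height, so that combined region is unchanged — area = 44.70 mm²; (whole slice rotated 30° about Z — lengths, areas and connectivity unchanged). Overall, the cross-section is a single solid region. Net area = 44.70 mm².

44.70 mm²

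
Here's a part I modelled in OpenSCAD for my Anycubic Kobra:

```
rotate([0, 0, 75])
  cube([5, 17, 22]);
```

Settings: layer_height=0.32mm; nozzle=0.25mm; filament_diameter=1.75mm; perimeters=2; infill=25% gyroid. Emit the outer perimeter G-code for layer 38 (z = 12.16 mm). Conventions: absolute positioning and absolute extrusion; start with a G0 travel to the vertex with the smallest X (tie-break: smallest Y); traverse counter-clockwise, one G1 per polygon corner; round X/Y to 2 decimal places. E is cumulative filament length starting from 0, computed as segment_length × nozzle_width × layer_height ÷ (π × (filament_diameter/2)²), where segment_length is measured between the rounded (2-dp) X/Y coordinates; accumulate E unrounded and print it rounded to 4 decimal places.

At z = 12.16 mm: the cube (footprint 5×17) is included at this height; (rotated 75° about Z; rotation is an isometry so areas/perimeters/island counts are preserved). The outline is a single polygon with 4 vertices. Extrusion per mm of travel: 0.25 × 0.32 / (π × 0.875²) = 0.033260. Accumulating E over each segment gives final E = 1.4634.

G0 X-16.42 Y4.40 Z12.16
G1 X0.00 Y0.00 E0.5654
G1 X1.29 Y4.83 E0.7317
G1 X-15.13 Y9.23 E1.2971
G1 X-16.42 Y4.40 E1.4634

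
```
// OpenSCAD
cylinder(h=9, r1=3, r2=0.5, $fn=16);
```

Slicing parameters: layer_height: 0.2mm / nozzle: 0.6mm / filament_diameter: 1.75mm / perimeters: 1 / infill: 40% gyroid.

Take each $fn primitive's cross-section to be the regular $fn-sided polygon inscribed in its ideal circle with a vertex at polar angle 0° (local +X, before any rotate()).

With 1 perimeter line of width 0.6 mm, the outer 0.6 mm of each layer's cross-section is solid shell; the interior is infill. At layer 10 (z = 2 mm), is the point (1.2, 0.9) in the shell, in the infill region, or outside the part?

infill

At z = 2 mm: the cone: at t=0.222 of its height the radius interpolates to r₁+(r₂−r₁)t = 2.444, giving a regular 16-gon of that circumradius. Overall, the cross-section is a single solid region. The nearest boundary edge runs (2.26, 0.94)→(1.73, 1.73); distance from the point to it = 0.90 mm. The point is inside the cross-section and 0.90 mm from the nearest boundary — more than the 0.6 mm shell width (1 × 0.6), so it's in the infill interior.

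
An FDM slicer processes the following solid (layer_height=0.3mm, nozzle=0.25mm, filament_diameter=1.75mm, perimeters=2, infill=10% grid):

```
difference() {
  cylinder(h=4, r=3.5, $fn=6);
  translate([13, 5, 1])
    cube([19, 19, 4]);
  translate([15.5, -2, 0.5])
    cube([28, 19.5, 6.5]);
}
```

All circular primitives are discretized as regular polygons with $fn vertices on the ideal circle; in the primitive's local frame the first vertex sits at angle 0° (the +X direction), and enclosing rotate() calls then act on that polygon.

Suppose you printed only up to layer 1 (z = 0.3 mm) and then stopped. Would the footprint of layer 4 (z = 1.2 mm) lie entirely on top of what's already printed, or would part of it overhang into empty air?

entirely on top

Compare the two slices. At z = 0.3: the r=3.5 cylinder gives a regular 6-gon of circumradius 3.5 (constant along its height) (area = (6/2)·3.500²·sin(360°/6) = 31.83 mm²); the cube at (13, 5) is not intersected at this z (z outside [1, 5]); the cube at (15.5, -2) is not intersected at this z (z outside [0.5, 7]); After the difference (first − rest): none of the subtracted shapes is present at this height, so the r=3.5 cylinder is unchanged — area = 31.83 mm². At z = 1.2: the r=3.5 cylinder gives a regular 6-gon of circumradius 3.5 (constant along its height) (area = (6/2)·3.500²·sin(360°/6) = 31.83 mm²); the 19×19 cube at (13, 5) contributes its full rectangle (area 361.00 mm²); the cube at (15.5, -2) (footprint 28×19.5) is included at this height (area 546.00 mm²); Subtracting the remaining from the first: starting from the r=3.5 cylinder (31.83 mm²), the 19×19 cube at (13, 5) misses the remaining region (no effect); the 28×19.5 cube at (15.5, -2) misses the remaining region (no effect) — area = 31.83 mm². Checking containment: the cross-section at z = 1.2 is a subset of the cross-section at z = 0.3.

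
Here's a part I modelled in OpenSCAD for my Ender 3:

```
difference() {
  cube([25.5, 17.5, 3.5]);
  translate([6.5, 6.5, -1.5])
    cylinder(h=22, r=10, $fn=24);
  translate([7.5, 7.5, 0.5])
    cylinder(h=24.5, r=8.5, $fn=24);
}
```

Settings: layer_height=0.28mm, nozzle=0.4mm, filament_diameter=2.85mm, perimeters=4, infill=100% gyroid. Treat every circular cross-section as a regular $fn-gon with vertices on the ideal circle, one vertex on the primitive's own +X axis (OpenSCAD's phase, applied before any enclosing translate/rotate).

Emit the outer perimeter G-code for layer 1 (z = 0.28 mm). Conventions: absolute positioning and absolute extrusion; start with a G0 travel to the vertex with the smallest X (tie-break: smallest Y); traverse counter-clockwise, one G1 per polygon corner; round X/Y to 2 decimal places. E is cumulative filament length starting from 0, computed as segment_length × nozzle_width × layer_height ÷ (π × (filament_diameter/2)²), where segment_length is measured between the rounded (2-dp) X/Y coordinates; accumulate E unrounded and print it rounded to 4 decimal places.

G0 X0.00 Y14.01 Z0.28
G1 X1.50 Y15.16 E0.0332
G1 X3.91 Y16.16 E0.0790
G1 X6.50 Y16.50 E0.1249
G1 X9.09 Y16.16 E0.1707
G1 X11.50 Y15.16 E0.2165
G1 X13.57 Y13.57 E0.2624
G1 X15.16 Y11.50 E0.3082
G1 X16.16 Y9.09 E0.3540
G1 X16.50 Y6.50 E0.3998
G1 X16.16 Y3.91 E0.4457
G1 X15.16 Y1.50 E0.4915
G1 X14.01 Y0.00 E0.5247
G1 X25.50 Y0.00 E0.7264
G1 X25.50 Y17.50 E1.0337
G1 X0.00 Y17.50 E1.4814
G1 X0.00 Y14.01 E1.5426

At z = 0.28 mm: the cube is present — its section is the full 25.5×17.5 rectangle; the r=10 cylinder at (6.5, 6.5) gives a regular 24-gon of circumradius 10 (constant along its height); the cylinder at (7.5, 7.5) is not intersected at this z (z outside [0.5, 25]); Subtracting the remaining from the first: starting from the 25.5×17.5 cube, the r=10 cylinder at (6.5, 6.5) partially overlaps it — only the 239.22 mm² overlap (of its 310.58 mm²) is removed, clipping the outline — 1 connected region. The outline is a single polygon with 16 vertices. Extrusion per mm of travel: 0.4 × 0.28 / (π × 1.425²) = 0.017557. Accumulating E over each segment gives final E = 1.5426.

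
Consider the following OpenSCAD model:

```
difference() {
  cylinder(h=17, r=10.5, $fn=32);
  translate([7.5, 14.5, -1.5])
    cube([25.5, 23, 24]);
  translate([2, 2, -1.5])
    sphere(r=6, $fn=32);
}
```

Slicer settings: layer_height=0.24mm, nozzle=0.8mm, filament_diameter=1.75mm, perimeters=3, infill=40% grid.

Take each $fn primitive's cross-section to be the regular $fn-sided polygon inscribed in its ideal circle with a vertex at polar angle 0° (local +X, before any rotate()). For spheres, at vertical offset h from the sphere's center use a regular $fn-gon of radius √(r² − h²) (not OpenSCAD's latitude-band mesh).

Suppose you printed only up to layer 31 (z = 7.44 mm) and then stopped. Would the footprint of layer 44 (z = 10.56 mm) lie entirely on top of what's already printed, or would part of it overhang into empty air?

Compare the two slices. At z = 7.44: the cylinder: section is a regular 32-gon, circumradius r=10.5 (area = (32/2)·10.500²·sin(360°/32) = 344.14 mm²); the 25.5×23 cube at (7.5, 14.5) contributes its full rectangle (area 586.50 mm²); the sphere at (2, 2) is absent (|z−center|=8.940 > r=6); After the difference (first − rest): starting from the r=10.5 cylinder (344.14 mm²), the 25.5×23 cube at (7.5, 14.5) misses the remaining region (no effect) — area = 344.14 mm². At z = 10.56: the cylinder: section is a regular 32-gon, circumradius r=10.5 (area = (32/2)·10.500²·sin(360°/32) = 344.14 mm²); the cube at (7.5, 14.5) (footprint 25.5×23) is included at this height (area 586.50 mm²); the sphere at (2, 2) is not intersected at this z (|z−center|=12.060 > r=6); Subtracting the remaining from the first: starting from the r=10.5 cylinder (344.14 mm²), the 25.5×23 cube at (7.5, 14.5) misses the remaining region (no effect) — area = 344.14 mm². Checking containment: the cross-section at z = 10.56 is a subset of the cross-section at z = 7.44.

entirely on top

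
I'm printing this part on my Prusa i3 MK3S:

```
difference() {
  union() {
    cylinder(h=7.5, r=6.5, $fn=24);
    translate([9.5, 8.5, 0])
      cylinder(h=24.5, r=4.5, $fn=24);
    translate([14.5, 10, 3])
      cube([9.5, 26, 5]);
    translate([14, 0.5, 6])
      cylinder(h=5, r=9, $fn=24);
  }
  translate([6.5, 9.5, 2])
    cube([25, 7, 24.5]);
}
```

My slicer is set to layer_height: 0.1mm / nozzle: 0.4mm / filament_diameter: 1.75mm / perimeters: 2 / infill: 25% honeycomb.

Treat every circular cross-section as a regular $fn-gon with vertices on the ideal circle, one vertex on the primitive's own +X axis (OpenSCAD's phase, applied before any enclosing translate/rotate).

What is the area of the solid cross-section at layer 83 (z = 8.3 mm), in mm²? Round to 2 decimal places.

267.76 mm²

At z = 8.3 mm: the cylinder is absent (z outside [0, 7.5]); the r=4.5 cylinder at (9.5, 8.5) gives a regular 24-gon of circumradius 4.5 (constant along its height) (area = (24/2)·4.500²·sin(360°/24) = 62.89 mm²); the cube at (14.5, 10) is not intersected at this z (z outside [3, 8]); the r=9 cylinder at (14, 0.5) gives a regular 24-gon of circumradius 9 (constant along its height) (area = (24/2)·9.000²·sin(360°/24) = 251.57 mm²); Taking the union: the regions partially overlap — summed areas 314.47 mm² minus the doubly-counted overlap 26.09 mm² gives 288.38 mm² — area = 288.38 mm²; the cube at (6.5, 9.5) (footprint 25×7) is included at this height (area 175.00 mm²); After the difference (first − rest): starting from that combined region (288.38 mm²), the 25×7 cube at (6.5, 9.5) partially overlaps it — only the 20.62 mm² overlap (of its 175.00 mm²) is removed, clipping the outline — area = 267.76 mm². Overall, the cross-section is a single solid region. Net area = 267.76 mm².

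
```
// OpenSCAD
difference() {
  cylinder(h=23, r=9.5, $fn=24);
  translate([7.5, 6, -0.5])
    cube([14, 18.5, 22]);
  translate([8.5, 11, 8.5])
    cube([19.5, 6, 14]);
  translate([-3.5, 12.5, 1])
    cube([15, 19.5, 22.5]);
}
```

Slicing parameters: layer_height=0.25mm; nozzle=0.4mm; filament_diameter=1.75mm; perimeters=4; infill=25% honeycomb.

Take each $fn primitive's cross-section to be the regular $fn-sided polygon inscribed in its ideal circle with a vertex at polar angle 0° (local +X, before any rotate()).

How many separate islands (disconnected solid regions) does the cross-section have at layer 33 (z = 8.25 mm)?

At z = 8.25 mm: the r=9.5 cylinder contributes a regular 24-gon of circumradius 9.5; the 14×18.5 cube at (7.5, 6) contributes its full rectangle; the cube at (8.5, 11) is not intersected at this z (z outside [8.5, 22.5]); the cube at (-3.5, 12.5) (footprint 15×19.5) is included at this height; After the difference (first − rest): starting from the r=9.5 cylinder, the 14×18.5 cube at (7.5, 6) misses the remaining region (no effect); the 15×19.5 cube at (-3.5, 12.5) misses the remaining region (no effect) — 1 connected region. Overall, the cross-section is a single solid region. Island count = 1.

1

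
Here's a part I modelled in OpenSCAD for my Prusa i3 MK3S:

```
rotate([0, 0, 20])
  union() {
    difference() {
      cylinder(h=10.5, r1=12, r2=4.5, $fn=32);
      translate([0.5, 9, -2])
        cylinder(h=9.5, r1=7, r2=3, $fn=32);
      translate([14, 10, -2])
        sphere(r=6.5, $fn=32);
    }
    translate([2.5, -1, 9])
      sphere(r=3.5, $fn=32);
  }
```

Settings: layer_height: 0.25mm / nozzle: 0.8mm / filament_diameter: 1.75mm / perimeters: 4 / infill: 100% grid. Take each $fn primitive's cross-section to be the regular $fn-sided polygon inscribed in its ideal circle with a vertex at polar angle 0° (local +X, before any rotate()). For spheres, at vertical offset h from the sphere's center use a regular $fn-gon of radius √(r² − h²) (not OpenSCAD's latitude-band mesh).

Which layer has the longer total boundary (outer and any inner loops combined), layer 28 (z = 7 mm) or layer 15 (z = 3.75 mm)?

Layer 28 (z = 7): the cone (r1=12→r2=4.5) has section circumradius 7.000 here — a regular 32-gon (perimeter = 2·32·7.000·sin(180°/32) = 43.91 mm); the cone at (0.5, 9) contributes a regular 32-gon of circumradius 3.211 (interpolated between r1=7 and r2=3 at t=0.947) (perimeter = 2·32·3.211·sin(180°/32) = 20.14 mm); the sphere at (14, 10) is not intersected at this z (|z−center|=9.000 > r=6.5); Taking the first minus the rest: starting from the cone, the cone at (0.5, 9) partially overlaps it — only the 3.40 mm² overlap (of its 32.17 mm²) is removed, clipping the outline — boundary = 44.25 mm; the r=3.5 sphere at (2.5, -1) slices to a regular 32-gon of circumradius 2.872 (√(r²−h²) with h=2 from center) (perimeter = 2·32·2.872·sin(180°/32) = 18.02 mm); Combining (union): the r=3.5 sphere at (2.5, -1) lies entirely inside the result so far, so the union is just the result so far — boundary = 44.25 mm; (whole slice rotated 20° about Z — lengths, areas and connectivity unchanged). So its perimeter = 44.25 mm. Layer 15 (z = 3.75): the cone: at t=0.357 of its height the radius interpolates to r₁+(r₂−r₁)t = 9.321, giving a regular 32-gon of that circumradius (perimeter = 2·32·9.321·sin(180°/32) = 58.47 mm); the cone at (0.5, 9) (r1=7→r2=3) has section circumradius 4.579 here — a regular 32-gon (perimeter = 2·32·4.579·sin(180°/32) = 28.72 mm); the r=6.5 sphere at (14, 10) contributes a regular 32-gon of circumradius √(6.5²−5.75²) = 3.031 (perimeter = 2·32·3.031·sin(180°/32) = 19.01 mm); Subtracting the remaining from the first: starting from the cone, the cone at (0.5, 9) partially overlaps it — only the 31.76 mm² overlap (of its 65.45 mm²) is removed, clipping the outline; the r=6.5 sphere at (14, 10) misses the remaining region (no effect) — boundary = 61.72 mm; the sphere at (2.5, -1) does not reach this height (|z−center|=5.250 > r=3.5); Merging all regions: only the result so far is present, so the union is just that shape — boundary = 61.72 mm; (rotated 20° about Z; rotation is an isometry so areas/perimeters/island counts are preserved). So its perimeter = 61.72 mm. Layer 15 is larger (61.72 vs 44.25 mm).

layer 15 (z = 3.75 mm)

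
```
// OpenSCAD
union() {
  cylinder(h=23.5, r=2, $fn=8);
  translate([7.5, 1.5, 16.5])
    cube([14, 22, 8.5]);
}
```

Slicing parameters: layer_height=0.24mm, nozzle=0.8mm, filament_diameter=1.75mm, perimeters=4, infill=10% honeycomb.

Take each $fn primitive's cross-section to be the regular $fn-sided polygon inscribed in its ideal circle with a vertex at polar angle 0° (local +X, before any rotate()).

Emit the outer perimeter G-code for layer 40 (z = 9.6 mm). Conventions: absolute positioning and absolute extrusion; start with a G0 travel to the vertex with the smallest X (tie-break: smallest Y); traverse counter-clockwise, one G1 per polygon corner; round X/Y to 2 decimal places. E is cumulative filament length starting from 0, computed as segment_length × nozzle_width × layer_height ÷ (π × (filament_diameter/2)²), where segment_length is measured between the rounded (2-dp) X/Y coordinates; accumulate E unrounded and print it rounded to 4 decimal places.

G0 X-2.00 Y0.00 Z9.60
G1 X-1.41 Y-1.41 E0.1220
G1 X0.00 Y-2.00 E0.2440
G1 X1.41 Y-1.41 E0.3660
G1 X2.00 Y0.00 E0.4880
G1 X1.41 Y1.41 E0.6100
G1 X0.00 Y2.00 E0.7321
G1 X-1.41 Y1.41 E0.8541
G1 X-2.00 Y0.00 E0.9761

At z = 9.6 mm: the r=2 cylinder contributes a regular 8-gon of circumradius 2; the cube at (7.5, 1.5) is not intersected at this z (z outside [16.5, 25]); Merging all regions: only the r=2 cylinder is present, so the union is just that shape — 1 connected region. The outline is a single polygon with 8 vertices. Extrusion per mm of travel: 0.8 × 0.24 / (π × 0.875²) = 0.079824. Accumulating E over each segment gives final E = 0.9761.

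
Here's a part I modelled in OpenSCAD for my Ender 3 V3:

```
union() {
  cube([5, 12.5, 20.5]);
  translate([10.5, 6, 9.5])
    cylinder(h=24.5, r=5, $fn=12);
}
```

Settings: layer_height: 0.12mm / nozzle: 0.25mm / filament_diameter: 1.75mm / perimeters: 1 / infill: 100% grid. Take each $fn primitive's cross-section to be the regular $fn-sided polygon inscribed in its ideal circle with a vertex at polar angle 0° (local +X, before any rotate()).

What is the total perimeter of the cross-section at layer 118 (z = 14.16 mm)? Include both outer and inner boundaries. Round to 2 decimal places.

At z = 14.16 mm: the cube is present — its section is the full 5×12.5 rectangle (perimeter 35.00 mm); the cylinder at (10.5, 6): section is a regular 12-gon, circumradius r=5 (perimeter = 2·12·5.000·sin(180°/12) = 31.06 mm); Taking the union: the 2 present regions are separate (no shared area or edge), so areas and boundary lengths simply add and each stays a separate island — boundary = 66.06 mm. Overall, the cross-section has 2 separate islands. Total boundary length (outer) = 66.06 mm.

66.06 mm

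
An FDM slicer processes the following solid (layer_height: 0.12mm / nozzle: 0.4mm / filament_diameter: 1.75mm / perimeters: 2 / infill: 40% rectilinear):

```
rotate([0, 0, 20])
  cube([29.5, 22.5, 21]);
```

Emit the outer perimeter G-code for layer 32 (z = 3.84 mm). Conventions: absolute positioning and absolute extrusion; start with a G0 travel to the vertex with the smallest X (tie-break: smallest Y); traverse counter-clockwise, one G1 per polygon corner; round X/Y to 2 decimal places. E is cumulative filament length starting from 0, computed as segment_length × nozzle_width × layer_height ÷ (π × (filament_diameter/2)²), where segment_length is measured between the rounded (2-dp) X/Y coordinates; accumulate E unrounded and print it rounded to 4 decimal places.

At z = 3.84 mm: the cube (footprint 29.5×22.5) is included at this height; (whole slice rotated 20° about Z — lengths, areas and connectivity unchanged). The outline is a single polygon with 4 vertices. Extrusion per mm of travel: 0.4 × 0.12 / (π × 0.875²) = 0.019956. Accumulating E over each segment gives final E = 2.0755.

G0 X-7.70 Y21.14 Z3.84
G1 X0.00 Y0.00 E0.4490
G1 X27.72 Y10.09 E1.0377
G1 X20.03 Y31.23 E1.4866
G1 X-7.70 Y21.14 E2.0755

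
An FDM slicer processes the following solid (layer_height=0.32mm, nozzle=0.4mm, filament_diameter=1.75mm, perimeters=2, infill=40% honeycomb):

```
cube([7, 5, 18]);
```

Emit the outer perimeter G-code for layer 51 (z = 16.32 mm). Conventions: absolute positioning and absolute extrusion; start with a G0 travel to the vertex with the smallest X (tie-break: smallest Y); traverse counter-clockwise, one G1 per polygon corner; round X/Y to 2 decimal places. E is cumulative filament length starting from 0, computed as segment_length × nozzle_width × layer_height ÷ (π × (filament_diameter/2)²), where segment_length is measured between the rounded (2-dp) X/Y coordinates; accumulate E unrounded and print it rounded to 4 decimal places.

G0 X0.00 Y0.00 Z16.32
G1 X7.00 Y0.00 E0.3725
G1 X7.00 Y5.00 E0.6386
G1 X0.00 Y5.00 E1.0111
G1 X0.00 Y0.00 E1.2772

At z = 16.32 mm: the 7×5 cube contributes its full rectangle. The outline is a single polygon with 4 vertices. Extrusion per mm of travel: 0.4 × 0.32 / (π × 0.875²) = 0.053216. Accumulating E over each segment gives final E = 1.2772.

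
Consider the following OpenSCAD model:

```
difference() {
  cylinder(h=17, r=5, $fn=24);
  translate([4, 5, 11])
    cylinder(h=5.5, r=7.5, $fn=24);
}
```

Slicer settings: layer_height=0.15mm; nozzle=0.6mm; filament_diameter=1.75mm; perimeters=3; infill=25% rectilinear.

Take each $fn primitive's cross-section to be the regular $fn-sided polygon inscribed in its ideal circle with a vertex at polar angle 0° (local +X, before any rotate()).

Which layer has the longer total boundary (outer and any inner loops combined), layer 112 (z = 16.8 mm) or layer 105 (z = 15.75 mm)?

layer 112 (z = 16.8 mm)

Layer 112 (z = 16.8): the r=5 cylinder contributes a regular 24-gon of circumradius 5 (perimeter = 2·24·5.000·sin(180°/24) = 31.33 mm); the cylinder at (4, 5) does not reach this height (z outside [11, 16.5]); Taking the first minus the rest: none of the subtracted shapes is present at this height, so the r=5 cylinder is unchanged — boundary = 31.33 mm. So its perimeter = 31.33 mm. Layer 105 (z = 15.75): the r=5 cylinder contributes a regular 24-gon of circumradius 5 (perimeter = 2·24·5.000·sin(180°/24) = 31.33 mm); the cylinder at (4, 5): section is a regular 24-gon, circumradius r=7.5 (perimeter = 2·24·7.500·sin(180°/24) = 46.99 mm); Subtracting the remaining from the first: starting from the r=5 cylinder, the r=7.5 cylinder at (4, 5) partially overlaps it — only the 43.42 mm² overlap (of its 174.70 mm²) is removed, clipping the outline — boundary = 28.06 mm. So its perimeter = 28.06 mm. Layer 112 is larger (31.33 vs 28.06 mm).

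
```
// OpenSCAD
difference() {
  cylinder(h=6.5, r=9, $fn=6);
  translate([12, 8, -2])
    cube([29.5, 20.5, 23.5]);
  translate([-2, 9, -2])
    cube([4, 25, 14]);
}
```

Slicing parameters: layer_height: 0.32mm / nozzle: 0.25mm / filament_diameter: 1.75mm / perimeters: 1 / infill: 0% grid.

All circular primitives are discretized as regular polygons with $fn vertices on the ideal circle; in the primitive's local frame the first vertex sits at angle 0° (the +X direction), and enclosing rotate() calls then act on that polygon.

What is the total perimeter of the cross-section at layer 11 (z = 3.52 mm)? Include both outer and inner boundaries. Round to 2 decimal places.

At z = 3.52 mm: the r=9 cylinder contributes a regular 6-gon of circumradius 9 (perimeter = 2·6·9.000·sin(180°/6) = 54.00 mm); the cube at (12, 8) is present — its section is the full 29.5×20.5 rectangle (perimeter 100.00 mm); the 4×25 cube at (-2, 9) contributes its full rectangle (perimeter 58.00 mm); After the difference (first − rest): starting from the r=9 cylinder, the 29.5×20.5 cube at (12, 8) misses the remaining region (no effect); the 4×25 cube at (-2, 9) misses the remaining region (no effect) — boundary = 54.00 mm. Overall, the cross-section is a single solid region. Total boundary length (outer) = 54.00 mm.

54.00 mm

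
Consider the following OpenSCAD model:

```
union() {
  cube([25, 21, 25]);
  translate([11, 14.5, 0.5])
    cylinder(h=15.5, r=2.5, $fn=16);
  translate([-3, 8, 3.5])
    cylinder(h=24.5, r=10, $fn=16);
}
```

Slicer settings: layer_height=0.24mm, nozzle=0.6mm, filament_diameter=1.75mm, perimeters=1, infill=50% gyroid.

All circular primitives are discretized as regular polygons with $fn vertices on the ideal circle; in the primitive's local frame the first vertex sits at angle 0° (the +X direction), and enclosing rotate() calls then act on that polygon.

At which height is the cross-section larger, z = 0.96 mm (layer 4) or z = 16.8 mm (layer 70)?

layer 70 (z = 16.8 mm)

Layer 4 (z = 0.96): the 25×21 cube contributes its full rectangle (area 525.00 mm²); the cylinder at (11, 14.5): section is a regular 16-gon, circumradius r=2.5 (area = (16/2)·2.500²·sin(360°/16) = 19.13 mm²); the cylinder at (-3, 8) is absent (z outside [3.5, 28]); Taking the union: the r=2.5 cylinder at (11, 14.5) lies entirely inside the 25×21 cube, so the union is just the 25×21 cube — area = 525.00 mm². So its area = 525.00 mm². Layer 70 (z = 16.8): the cube (footprint 25×21) is included at this height (area 525.00 mm²); the cylinder at (11, 14.5) is absent (z outside [0.5, 16]); the cylinder at (-3, 8): section is a regular 16-gon, circumradius r=10 (area = (16/2)·10.000²·sin(360°/16) = 306.15 mm²); Merging all regions: the regions partially overlap — summed areas 831.15 mm² minus the doubly-counted overlap 92.62 mm² gives 738.52 mm² — area = 738.52 mm². So its area = 738.52 mm². Layer 70 is larger (738.52 vs 525.00 mm²).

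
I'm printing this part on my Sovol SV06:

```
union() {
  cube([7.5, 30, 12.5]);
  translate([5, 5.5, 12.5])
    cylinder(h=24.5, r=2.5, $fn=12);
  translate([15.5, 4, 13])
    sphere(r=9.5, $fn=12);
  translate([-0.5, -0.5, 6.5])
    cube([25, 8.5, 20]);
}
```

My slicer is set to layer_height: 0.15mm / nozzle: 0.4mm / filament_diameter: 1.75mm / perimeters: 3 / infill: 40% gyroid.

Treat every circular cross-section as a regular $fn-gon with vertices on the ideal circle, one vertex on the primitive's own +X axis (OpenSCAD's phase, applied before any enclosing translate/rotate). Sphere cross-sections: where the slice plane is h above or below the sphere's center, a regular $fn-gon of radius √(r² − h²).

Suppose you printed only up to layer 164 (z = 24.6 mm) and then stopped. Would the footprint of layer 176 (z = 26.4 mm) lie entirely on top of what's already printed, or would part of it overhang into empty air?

entirely on top

Compare the two slices. At z = 24.6: the cube does not reach this height (z outside [0, 12.5]); the r=2.5 cylinder at (5, 5.5) contributes a regular 12-gon of circumradius 2.5 (area = (12/2)·2.500²·sin(360°/12) = 18.75 mm²); the sphere at (15.5, 4) is absent (|z−center|=11.600 > r=9.5); the 25×8.5 cube at (-0.5, -0.5) contributes its full rectangle (area 212.50 mm²); Merging all regions: the r=2.5 cylinder at (5, 5.5) lies entirely inside the 25×8.5 cube at (-0.5, -0.5), so the union is just the 25×8.5 cube at (-0.5, -0.5) — area = 212.50 mm². At z = 26.4: the cube is not intersected at this z (z outside [0, 12.5]); the r=2.5 cylinder at (5, 5.5) gives a regular 12-gon of circumradius 2.5 (constant along its height) (area = (12/2)·2.500²·sin(360°/12) = 18.75 mm²); the sphere at (15.5, 4) does not reach this height (|z−center|=13.400 > r=9.5); the cube at (-0.5, -0.5) (footprint 25×8.5) is included at this height (area 212.50 mm²); Combining (union): the r=2.5 cylinder at (5, 5.5) lies entirely inside the 25×8.5 cube at (-0.5, -0.5), so the union is just the 25×8.5 cube at (-0.5, -0.5) — area = 212.50 mm². Checking containment: the cross-section at z = 26.4 is a subset of the cross-section at z = 24.6.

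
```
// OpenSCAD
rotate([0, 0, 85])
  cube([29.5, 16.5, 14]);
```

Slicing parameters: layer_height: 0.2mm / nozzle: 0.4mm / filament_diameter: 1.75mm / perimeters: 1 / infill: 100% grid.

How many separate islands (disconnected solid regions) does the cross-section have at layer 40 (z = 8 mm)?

1

At z = 8 mm: the cube is present — its section is the full 29.5×16.5 rectangle; (rotated 85° about Z; rotation is an isometry so areas/perimeters/island counts are preserved). Overall, the cross-section is a single solid region. Island count = 1.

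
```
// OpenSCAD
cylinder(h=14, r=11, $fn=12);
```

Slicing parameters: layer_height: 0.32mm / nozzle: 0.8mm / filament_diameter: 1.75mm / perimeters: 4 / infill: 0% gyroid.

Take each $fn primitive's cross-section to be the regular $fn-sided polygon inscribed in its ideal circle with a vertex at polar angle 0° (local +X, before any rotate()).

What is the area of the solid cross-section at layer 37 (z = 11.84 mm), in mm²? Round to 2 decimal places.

At z = 11.84 mm: the r=11 cylinder contributes a regular 12-gon of circumradius 11 (area = (12/2)·11.000²·sin(360°/12) = 363.00 mm²). Overall, the cross-section is a single solid region. Net area = 363.00 mm².

363.00 mm²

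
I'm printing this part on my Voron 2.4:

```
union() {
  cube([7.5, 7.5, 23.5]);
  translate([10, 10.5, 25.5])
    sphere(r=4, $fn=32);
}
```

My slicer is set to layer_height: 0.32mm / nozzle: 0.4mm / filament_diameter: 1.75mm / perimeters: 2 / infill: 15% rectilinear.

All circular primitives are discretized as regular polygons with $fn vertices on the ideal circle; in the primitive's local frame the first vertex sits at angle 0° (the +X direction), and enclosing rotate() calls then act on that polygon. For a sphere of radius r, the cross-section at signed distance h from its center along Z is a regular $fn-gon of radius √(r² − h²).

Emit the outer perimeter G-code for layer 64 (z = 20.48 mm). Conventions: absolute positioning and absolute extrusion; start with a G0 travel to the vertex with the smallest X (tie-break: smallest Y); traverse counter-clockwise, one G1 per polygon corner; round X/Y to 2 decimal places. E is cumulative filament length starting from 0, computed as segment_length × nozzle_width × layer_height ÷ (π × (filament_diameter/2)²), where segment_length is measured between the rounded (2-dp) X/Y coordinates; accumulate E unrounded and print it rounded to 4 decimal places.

At z = 20.48 mm: the cube is present — its section is the full 7.5×7.5 rectangle; the sphere at (10, 10.5) does not reach this height (|z−center|=5.020 > r=4); Merging all regions: only the 7.5×7.5 cube is present, so the union is just that shape — 1 connected region. The outline is a single polygon with 4 vertices. Extrusion per mm of travel: 0.4 × 0.32 / (π × 0.875²) = 0.053216. Accumulating E over each segment gives final E = 1.5965.

G0 X0.00 Y0.00 Z20.48
G1 X7.50 Y0.00 E0.3991
G1 X7.50 Y7.50 E0.7982
G1 X0.00 Y7.50 E1.1974
G1 X0.00 Y0.00 E1.5965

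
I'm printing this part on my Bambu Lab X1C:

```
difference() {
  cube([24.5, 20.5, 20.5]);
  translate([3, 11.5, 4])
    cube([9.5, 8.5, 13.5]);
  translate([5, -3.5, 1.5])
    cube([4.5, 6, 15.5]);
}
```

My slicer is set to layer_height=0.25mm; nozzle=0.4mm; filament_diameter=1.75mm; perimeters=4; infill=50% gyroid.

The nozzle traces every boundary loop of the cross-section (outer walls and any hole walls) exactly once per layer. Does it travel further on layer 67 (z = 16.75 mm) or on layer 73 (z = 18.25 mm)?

layer 67 (z = 16.75 mm)

Layer 67 (z = 16.75): the cube is present — its section is the full 24.5×20.5 rectangle (perimeter 90.00 mm); the cube at (3, 11.5) (footprint 9.5×8.5) is included at this height (perimeter 36.00 mm); the cube at (5, -3.5) is present — its section is the full 4.5×6 rectangle (perimeter 21.00 mm); After the difference (first − rest): starting from the 24.5×20.5 cube, the 9.5×8.5 cube at (3, 11.5) lies wholly inside it (removes its full 80.75 mm² and its 36.00 mm outline becomes a hole wall); the 4.5×6 cube at (5, -3.5) partially overlaps it — only the 11.25 mm² overlap (of its 27.00 mm²) is removed, clipping the outline — boundary (outer + 1 inner loop) = 131.00 mm. So its perimeter = 131.00 mm. Layer 73 (z = 18.25): the 24.5×20.5 cube contributes its full rectangle (perimeter 90.00 mm); the cube at (3, 11.5) is absent (z outside [4, 17.5]); the cube at (5, -3.5) is not intersected at this z (z outside [1.5, 17]); Taking the first minus the rest: none of the subtracted shapes is present at this height, so the 24.5×20.5 cube is unchanged — boundary = 90.00 mm. So its perimeter = 90.00 mm. Layer 67 is larger (131.00 vs 90.00 mm).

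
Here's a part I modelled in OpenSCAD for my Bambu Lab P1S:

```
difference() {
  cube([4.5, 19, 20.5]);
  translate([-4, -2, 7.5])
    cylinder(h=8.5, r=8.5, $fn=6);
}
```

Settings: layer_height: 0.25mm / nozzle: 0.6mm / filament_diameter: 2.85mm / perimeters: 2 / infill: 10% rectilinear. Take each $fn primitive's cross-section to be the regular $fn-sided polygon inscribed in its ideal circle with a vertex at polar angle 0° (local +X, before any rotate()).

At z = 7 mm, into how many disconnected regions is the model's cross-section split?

1

At z = 7 mm: the cube is present — its section is the full 4.5×19 rectangle; the cylinder at (-4, -2) is absent (z outside [7.5, 16]); After the difference (first − rest): none of the subtracted shapes is present at this height, so the 4.5×19 cube is unchanged — 1 connected region. The result has 1 disconnected region.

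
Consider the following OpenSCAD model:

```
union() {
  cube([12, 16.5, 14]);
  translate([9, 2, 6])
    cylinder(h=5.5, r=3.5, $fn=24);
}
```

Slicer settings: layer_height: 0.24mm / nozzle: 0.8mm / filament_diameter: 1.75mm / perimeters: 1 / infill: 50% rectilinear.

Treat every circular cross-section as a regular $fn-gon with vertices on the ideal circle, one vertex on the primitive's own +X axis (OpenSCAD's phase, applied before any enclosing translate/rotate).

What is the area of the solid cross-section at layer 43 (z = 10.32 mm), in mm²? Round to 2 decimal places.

At z = 10.32 mm: the cube is present — its section is the full 12×16.5 rectangle (area 198.00 mm²); the r=3.5 cylinder at (9, 2) gives a regular 24-gon of circumradius 3.5 (constant along its height) (area = (24/2)·3.500²·sin(360°/24) = 38.05 mm²); Merging all regions: the regions partially overlap — summed areas 236.05 mm² minus the doubly-counted overlap 30.99 mm² gives 205.06 mm² — area = 205.06 mm². Overall, the cross-section is a single solid region. Net area = 205.06 mm².

205.06 mm²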